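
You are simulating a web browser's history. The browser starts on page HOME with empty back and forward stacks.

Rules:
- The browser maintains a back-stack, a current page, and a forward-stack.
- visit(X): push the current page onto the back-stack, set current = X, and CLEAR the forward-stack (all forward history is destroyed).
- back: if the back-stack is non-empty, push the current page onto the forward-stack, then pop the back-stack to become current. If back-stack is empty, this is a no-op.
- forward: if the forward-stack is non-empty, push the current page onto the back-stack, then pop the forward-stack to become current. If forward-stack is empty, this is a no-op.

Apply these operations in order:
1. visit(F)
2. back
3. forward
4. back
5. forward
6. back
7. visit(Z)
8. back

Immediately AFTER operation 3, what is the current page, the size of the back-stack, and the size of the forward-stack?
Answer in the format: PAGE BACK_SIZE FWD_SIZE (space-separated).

After 1 (visit(F)): cur=F back=1 fwd=0
After 2 (back): cur=HOME back=0 fwd=1
After 3 (forward): cur=F back=1 fwd=0

F 1 0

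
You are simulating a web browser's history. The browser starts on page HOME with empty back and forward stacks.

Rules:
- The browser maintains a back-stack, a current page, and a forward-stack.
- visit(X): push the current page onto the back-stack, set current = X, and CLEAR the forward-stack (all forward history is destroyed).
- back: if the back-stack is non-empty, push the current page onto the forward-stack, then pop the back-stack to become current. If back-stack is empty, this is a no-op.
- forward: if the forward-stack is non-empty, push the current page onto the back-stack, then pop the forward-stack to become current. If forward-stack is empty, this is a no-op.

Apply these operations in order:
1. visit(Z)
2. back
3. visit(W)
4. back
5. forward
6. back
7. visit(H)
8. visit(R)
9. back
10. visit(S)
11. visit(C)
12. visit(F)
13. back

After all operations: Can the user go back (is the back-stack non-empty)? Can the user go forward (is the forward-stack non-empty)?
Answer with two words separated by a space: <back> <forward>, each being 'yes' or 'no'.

After 1 (visit(Z)): cur=Z back=1 fwd=0
After 2 (back): cur=HOME back=0 fwd=1
After 3 (visit(W)): cur=W back=1 fwd=0
After 4 (back): cur=HOME back=0 fwd=1
After 5 (forward): cur=W back=1 fwd=0
After 6 (back): cur=HOME back=0 fwd=1
After 7 (visit(H)): cur=H back=1 fwd=0
After 8 (visit(R)): cur=R back=2 fwd=0
After 9 (back): cur=H back=1 fwd=1
After 10 (visit(S)): cur=S back=2 fwd=0
After 11 (visit(C)): cur=C back=3 fwd=0
After 12 (visit(F)): cur=F back=4 fwd=0
After 13 (back): cur=C back=3 fwd=1

Answer: yes yes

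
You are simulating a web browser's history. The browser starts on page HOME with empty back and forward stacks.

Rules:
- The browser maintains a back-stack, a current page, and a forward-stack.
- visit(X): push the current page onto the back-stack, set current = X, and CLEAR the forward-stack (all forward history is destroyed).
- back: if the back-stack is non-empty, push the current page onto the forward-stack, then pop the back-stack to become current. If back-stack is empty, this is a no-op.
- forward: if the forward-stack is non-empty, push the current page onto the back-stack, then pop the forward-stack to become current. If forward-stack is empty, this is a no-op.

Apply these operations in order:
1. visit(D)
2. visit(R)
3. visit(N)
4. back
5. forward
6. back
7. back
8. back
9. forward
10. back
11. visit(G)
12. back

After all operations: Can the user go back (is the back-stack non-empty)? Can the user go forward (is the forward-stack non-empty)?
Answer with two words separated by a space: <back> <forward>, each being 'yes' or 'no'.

After 1 (visit(D)): cur=D back=1 fwd=0
After 2 (visit(R)): cur=R back=2 fwd=0
After 3 (visit(N)): cur=N back=3 fwd=0
After 4 (back): cur=R back=2 fwd=1
After 5 (forward): cur=N back=3 fwd=0
After 6 (back): cur=R back=2 fwd=1
After 7 (back): cur=D back=1 fwd=2
After 8 (back): cur=HOME back=0 fwd=3
After 9 (forward): cur=D back=1 fwd=2
After 10 (back): cur=HOME back=0 fwd=3
After 11 (visit(G)): cur=G back=1 fwd=0
After 12 (back): cur=HOME back=0 fwd=1

Answer: no yes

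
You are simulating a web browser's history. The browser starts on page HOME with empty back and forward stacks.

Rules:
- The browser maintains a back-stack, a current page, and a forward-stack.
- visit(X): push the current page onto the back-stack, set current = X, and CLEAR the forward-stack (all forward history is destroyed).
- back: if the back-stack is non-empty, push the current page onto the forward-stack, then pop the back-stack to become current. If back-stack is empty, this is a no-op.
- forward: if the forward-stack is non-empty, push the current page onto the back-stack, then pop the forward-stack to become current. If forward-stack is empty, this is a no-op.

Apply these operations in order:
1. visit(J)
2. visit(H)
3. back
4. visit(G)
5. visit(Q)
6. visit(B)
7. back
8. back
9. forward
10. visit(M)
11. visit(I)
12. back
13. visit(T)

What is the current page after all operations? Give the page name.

After 1 (visit(J)): cur=J back=1 fwd=0
After 2 (visit(H)): cur=H back=2 fwd=0
After 3 (back): cur=J back=1 fwd=1
After 4 (visit(G)): cur=G back=2 fwd=0
After 5 (visit(Q)): cur=Q back=3 fwd=0
After 6 (visit(B)): cur=B back=4 fwd=0
After 7 (back): cur=Q back=3 fwd=1
After 8 (back): cur=G back=2 fwd=2
After 9 (forward): cur=Q back=3 fwd=1
After 10 (visit(M)): cur=M back=4 fwd=0
After 11 (visit(I)): cur=I back=5 fwd=0
After 12 (back): cur=M back=4 fwd=1
After 13 (visit(T)): cur=T back=5 fwd=0

Answer: T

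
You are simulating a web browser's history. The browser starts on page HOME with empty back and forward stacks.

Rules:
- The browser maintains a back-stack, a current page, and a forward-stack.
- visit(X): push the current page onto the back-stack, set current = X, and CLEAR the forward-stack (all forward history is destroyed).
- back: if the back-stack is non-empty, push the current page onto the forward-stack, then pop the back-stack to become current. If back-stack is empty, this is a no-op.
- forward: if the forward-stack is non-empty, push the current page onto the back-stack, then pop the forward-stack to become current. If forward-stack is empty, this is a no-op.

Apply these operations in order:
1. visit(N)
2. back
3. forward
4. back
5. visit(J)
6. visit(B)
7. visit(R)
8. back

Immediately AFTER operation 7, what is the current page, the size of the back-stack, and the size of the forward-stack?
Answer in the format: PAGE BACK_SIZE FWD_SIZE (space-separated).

After 1 (visit(N)): cur=N back=1 fwd=0
After 2 (back): cur=HOME back=0 fwd=1
After 3 (forward): cur=N back=1 fwd=0
After 4 (back): cur=HOME back=0 fwd=1
After 5 (visit(J)): cur=J back=1 fwd=0
After 6 (visit(B)): cur=B back=2 fwd=0
After 7 (visit(R)): cur=R back=3 fwd=0

R 3 0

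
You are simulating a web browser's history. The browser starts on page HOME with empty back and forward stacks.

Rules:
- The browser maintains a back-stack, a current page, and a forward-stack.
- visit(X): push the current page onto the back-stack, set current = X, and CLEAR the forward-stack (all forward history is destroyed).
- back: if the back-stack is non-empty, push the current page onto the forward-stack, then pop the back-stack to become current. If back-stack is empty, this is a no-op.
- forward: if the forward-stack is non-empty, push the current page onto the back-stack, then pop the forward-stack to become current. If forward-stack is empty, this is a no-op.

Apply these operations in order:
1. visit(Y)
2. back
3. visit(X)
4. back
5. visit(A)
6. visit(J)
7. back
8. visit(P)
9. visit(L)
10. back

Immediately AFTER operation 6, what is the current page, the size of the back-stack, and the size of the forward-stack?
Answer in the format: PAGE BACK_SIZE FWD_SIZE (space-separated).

After 1 (visit(Y)): cur=Y back=1 fwd=0
After 2 (back): cur=HOME back=0 fwd=1
After 3 (visit(X)): cur=X back=1 fwd=0
After 4 (back): cur=HOME back=0 fwd=1
After 5 (visit(A)): cur=A back=1 fwd=0
After 6 (visit(J)): cur=J back=2 fwd=0

J 2 0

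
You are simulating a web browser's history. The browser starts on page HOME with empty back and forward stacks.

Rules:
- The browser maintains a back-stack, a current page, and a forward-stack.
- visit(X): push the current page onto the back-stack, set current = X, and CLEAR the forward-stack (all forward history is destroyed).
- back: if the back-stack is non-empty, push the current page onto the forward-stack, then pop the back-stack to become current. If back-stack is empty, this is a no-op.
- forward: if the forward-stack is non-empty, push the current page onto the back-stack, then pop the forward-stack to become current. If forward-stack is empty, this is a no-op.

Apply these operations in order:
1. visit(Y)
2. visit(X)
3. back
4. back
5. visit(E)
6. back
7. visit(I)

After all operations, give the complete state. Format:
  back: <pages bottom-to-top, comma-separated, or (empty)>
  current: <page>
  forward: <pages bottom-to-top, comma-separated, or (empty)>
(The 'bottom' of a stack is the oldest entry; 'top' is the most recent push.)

Answer: back: HOME
current: I
forward: (empty)

Derivation:
After 1 (visit(Y)): cur=Y back=1 fwd=0
After 2 (visit(X)): cur=X back=2 fwd=0
After 3 (back): cur=Y back=1 fwd=1
After 4 (back): cur=HOME back=0 fwd=2
After 5 (visit(E)): cur=E back=1 fwd=0
After 6 (back): cur=HOME back=0 fwd=1
After 7 (visit(I)): cur=I back=1 fwd=0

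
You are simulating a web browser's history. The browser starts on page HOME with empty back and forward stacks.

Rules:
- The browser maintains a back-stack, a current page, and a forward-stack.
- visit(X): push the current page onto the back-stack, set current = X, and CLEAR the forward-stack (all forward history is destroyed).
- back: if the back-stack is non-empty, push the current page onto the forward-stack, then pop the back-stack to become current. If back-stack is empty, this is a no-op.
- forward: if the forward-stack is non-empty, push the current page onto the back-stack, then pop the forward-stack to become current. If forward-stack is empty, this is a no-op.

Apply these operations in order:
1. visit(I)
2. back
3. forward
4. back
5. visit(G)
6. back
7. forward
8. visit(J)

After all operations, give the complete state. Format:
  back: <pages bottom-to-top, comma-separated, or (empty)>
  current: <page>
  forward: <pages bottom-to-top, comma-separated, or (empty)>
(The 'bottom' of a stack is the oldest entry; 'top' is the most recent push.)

Answer: back: HOME,G
current: J
forward: (empty)

Derivation:
After 1 (visit(I)): cur=I back=1 fwd=0
After 2 (back): cur=HOME back=0 fwd=1
After 3 (forward): cur=I back=1 fwd=0
After 4 (back): cur=HOME back=0 fwd=1
After 5 (visit(G)): cur=G back=1 fwd=0
After 6 (back): cur=HOME back=0 fwd=1
After 7 (forward): cur=G back=1 fwd=0
After 8 (visit(J)): cur=J back=2 fwd=0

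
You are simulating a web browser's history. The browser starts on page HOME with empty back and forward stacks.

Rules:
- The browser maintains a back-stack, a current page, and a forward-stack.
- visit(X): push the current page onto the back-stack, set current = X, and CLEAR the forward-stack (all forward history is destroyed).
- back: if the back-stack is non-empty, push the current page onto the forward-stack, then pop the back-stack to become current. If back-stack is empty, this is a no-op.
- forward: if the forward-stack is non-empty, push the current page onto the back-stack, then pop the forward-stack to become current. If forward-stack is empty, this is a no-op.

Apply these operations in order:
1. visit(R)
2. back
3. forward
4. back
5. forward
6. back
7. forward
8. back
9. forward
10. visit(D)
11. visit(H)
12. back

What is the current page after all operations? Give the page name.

Answer: D

Derivation:
After 1 (visit(R)): cur=R back=1 fwd=0
After 2 (back): cur=HOME back=0 fwd=1
After 3 (forward): cur=R back=1 fwd=0
After 4 (back): cur=HOME back=0 fwd=1
After 5 (forward): cur=R back=1 fwd=0
After 6 (back): cur=HOME back=0 fwd=1
After 7 (forward): cur=R back=1 fwd=0
After 8 (back): cur=HOME back=0 fwd=1
After 9 (forward): cur=R back=1 fwd=0
After 10 (visit(D)): cur=D back=2 fwd=0
After 11 (visit(H)): cur=H back=3 fwd=0
After 12 (back): cur=D back=2 fwd=1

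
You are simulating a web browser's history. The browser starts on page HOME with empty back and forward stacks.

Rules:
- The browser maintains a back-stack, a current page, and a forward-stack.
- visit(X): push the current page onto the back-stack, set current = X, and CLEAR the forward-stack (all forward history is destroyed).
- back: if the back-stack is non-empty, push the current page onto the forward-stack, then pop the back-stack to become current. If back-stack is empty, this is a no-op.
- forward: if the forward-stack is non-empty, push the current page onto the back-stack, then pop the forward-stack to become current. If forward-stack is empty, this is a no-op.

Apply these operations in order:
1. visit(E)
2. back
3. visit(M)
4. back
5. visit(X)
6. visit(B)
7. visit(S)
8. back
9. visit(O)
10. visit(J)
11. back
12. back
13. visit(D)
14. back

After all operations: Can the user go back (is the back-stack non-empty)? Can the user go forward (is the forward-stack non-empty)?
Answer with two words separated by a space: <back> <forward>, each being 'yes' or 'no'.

After 1 (visit(E)): cur=E back=1 fwd=0
After 2 (back): cur=HOME back=0 fwd=1
After 3 (visit(M)): cur=M back=1 fwd=0
After 4 (back): cur=HOME back=0 fwd=1
After 5 (visit(X)): cur=X back=1 fwd=0
After 6 (visit(B)): cur=B back=2 fwd=0
After 7 (visit(S)): cur=S back=3 fwd=0
After 8 (back): cur=B back=2 fwd=1
After 9 (visit(O)): cur=O back=3 fwd=0
After 10 (visit(J)): cur=J back=4 fwd=0
After 11 (back): cur=O back=3 fwd=1
After 12 (back): cur=B back=2 fwd=2
After 13 (visit(D)): cur=D back=3 fwd=0
After 14 (back): cur=B back=2 fwd=1

Answer: yes yes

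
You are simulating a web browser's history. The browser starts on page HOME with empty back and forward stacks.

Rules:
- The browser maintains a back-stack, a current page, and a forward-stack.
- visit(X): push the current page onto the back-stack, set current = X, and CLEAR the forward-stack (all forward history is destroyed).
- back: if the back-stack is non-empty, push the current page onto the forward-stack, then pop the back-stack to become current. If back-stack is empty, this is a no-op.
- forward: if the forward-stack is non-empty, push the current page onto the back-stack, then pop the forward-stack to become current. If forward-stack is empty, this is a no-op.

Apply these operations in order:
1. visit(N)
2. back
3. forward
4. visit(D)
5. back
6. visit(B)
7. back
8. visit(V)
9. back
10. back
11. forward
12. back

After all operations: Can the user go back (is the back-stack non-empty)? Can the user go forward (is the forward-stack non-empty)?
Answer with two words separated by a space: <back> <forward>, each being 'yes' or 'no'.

Answer: no yes

Derivation:
After 1 (visit(N)): cur=N back=1 fwd=0
After 2 (back): cur=HOME back=0 fwd=1
After 3 (forward): cur=N back=1 fwd=0
After 4 (visit(D)): cur=D back=2 fwd=0
After 5 (back): cur=N back=1 fwd=1
After 6 (visit(B)): cur=B back=2 fwd=0
After 7 (back): cur=N back=1 fwd=1
After 8 (visit(V)): cur=V back=2 fwd=0
After 9 (back): cur=N back=1 fwd=1
After 10 (back): cur=HOME back=0 fwd=2
After 11 (forward): cur=N back=1 fwd=1
After 12 (back): cur=HOME back=0 fwd=2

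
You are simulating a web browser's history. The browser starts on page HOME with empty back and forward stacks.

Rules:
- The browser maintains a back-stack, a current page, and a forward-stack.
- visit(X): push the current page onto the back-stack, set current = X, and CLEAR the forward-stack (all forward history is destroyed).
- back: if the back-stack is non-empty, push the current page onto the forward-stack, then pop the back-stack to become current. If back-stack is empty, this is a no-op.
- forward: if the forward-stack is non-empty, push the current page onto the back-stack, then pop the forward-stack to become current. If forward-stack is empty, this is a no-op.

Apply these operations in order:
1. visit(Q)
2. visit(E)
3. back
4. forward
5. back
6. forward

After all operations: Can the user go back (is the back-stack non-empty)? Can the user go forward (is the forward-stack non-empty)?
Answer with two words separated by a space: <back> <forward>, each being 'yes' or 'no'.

Answer: yes no

Derivation:
After 1 (visit(Q)): cur=Q back=1 fwd=0
After 2 (visit(E)): cur=E back=2 fwd=0
After 3 (back): cur=Q back=1 fwd=1
After 4 (forward): cur=E back=2 fwd=0
After 5 (back): cur=Q back=1 fwd=1
After 6 (forward): cur=E back=2 fwd=0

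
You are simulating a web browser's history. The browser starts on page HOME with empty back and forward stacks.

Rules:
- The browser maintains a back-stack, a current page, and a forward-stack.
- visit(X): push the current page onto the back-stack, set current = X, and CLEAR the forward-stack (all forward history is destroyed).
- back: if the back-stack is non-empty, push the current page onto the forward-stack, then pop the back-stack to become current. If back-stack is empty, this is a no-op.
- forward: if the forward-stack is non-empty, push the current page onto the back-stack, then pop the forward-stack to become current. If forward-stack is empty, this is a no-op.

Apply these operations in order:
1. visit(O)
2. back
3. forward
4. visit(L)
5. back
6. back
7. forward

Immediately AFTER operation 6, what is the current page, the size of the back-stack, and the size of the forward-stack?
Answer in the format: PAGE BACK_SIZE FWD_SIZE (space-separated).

After 1 (visit(O)): cur=O back=1 fwd=0
After 2 (back): cur=HOME back=0 fwd=1
After 3 (forward): cur=O back=1 fwd=0
After 4 (visit(L)): cur=L back=2 fwd=0
After 5 (back): cur=O back=1 fwd=1
After 6 (back): cur=HOME back=0 fwd=2

HOME 0 2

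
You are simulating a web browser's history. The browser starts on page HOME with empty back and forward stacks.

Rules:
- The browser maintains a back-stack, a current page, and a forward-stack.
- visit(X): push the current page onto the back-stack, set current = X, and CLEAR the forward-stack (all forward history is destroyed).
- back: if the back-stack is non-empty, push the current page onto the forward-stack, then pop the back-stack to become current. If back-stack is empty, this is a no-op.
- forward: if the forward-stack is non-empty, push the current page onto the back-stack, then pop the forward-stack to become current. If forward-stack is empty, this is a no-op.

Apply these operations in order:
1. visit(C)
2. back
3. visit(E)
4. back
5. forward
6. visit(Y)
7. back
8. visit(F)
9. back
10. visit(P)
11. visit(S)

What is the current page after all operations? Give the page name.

After 1 (visit(C)): cur=C back=1 fwd=0
After 2 (back): cur=HOME back=0 fwd=1
After 3 (visit(E)): cur=E back=1 fwd=0
After 4 (back): cur=HOME back=0 fwd=1
After 5 (forward): cur=E back=1 fwd=0
After 6 (visit(Y)): cur=Y back=2 fwd=0
After 7 (back): cur=E back=1 fwd=1
After 8 (visit(F)): cur=F back=2 fwd=0
After 9 (back): cur=E back=1 fwd=1
After 10 (visit(P)): cur=P back=2 fwd=0
After 11 (visit(S)): cur=S back=3 fwd=0

Answer: S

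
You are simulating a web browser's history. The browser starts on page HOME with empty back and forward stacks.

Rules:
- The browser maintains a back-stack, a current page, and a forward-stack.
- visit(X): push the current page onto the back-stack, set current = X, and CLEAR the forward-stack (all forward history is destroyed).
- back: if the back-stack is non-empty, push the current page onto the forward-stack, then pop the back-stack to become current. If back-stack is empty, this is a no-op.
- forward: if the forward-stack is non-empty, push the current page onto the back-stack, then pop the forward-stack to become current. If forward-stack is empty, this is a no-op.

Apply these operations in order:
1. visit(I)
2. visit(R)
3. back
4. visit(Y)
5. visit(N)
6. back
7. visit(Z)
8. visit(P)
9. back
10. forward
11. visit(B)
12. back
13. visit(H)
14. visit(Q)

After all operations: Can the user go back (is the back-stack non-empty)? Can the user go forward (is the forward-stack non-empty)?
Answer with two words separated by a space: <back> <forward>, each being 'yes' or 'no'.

Answer: yes no

Derivation:
After 1 (visit(I)): cur=I back=1 fwd=0
After 2 (visit(R)): cur=R back=2 fwd=0
After 3 (back): cur=I back=1 fwd=1
After 4 (visit(Y)): cur=Y back=2 fwd=0
After 5 (visit(N)): cur=N back=3 fwd=0
After 6 (back): cur=Y back=2 fwd=1
After 7 (visit(Z)): cur=Z back=3 fwd=0
After 8 (visit(P)): cur=P back=4 fwd=0
After 9 (back): cur=Z back=3 fwd=1
After 10 (forward): cur=P back=4 fwd=0
After 11 (visit(B)): cur=B back=5 fwd=0
After 12 (back): cur=P back=4 fwd=1
After 13 (visit(H)): cur=H back=5 fwd=0
After 14 (visit(Q)): cur=Q back=6 fwd=0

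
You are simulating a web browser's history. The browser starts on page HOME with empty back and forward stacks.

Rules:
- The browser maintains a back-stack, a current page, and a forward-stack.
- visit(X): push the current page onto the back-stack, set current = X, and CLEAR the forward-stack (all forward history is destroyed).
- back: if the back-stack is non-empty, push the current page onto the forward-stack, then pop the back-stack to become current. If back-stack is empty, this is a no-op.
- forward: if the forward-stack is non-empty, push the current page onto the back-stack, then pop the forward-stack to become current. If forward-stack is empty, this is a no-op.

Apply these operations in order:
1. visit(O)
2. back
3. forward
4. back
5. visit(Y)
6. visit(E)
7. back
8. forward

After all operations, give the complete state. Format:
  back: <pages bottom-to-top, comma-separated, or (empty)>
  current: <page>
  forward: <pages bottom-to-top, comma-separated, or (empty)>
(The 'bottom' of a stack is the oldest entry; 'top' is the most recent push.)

After 1 (visit(O)): cur=O back=1 fwd=0
After 2 (back): cur=HOME back=0 fwd=1
After 3 (forward): cur=O back=1 fwd=0
After 4 (back): cur=HOME back=0 fwd=1
After 5 (visit(Y)): cur=Y back=1 fwd=0
After 6 (visit(E)): cur=E back=2 fwd=0
After 7 (back): cur=Y back=1 fwd=1
After 8 (forward): cur=E back=2 fwd=0

Answer: back: HOME,Y
current: E
forward: (empty)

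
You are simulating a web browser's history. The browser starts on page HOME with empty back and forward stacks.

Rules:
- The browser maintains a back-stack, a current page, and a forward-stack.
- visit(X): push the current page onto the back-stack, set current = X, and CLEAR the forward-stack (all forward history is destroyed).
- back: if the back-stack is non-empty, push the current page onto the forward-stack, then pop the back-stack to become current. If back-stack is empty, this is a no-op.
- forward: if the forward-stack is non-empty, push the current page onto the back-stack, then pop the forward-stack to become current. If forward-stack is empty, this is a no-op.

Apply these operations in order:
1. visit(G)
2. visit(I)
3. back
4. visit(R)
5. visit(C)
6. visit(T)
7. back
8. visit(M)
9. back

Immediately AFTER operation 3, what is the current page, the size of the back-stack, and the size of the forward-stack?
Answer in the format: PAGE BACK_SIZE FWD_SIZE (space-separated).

After 1 (visit(G)): cur=G back=1 fwd=0
After 2 (visit(I)): cur=I back=2 fwd=0
After 3 (back): cur=G back=1 fwd=1

G 1 1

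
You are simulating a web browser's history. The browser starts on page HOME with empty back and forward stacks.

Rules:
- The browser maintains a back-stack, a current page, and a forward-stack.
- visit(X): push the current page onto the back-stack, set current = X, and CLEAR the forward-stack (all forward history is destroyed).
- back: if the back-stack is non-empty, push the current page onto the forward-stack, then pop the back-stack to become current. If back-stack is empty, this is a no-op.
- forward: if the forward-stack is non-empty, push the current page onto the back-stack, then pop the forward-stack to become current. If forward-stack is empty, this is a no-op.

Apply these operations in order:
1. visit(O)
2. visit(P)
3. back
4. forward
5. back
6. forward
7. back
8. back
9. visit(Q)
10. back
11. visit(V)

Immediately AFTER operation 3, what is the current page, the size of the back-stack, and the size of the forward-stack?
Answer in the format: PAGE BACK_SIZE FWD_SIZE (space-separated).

After 1 (visit(O)): cur=O back=1 fwd=0
After 2 (visit(P)): cur=P back=2 fwd=0
After 3 (back): cur=O back=1 fwd=1

O 1 1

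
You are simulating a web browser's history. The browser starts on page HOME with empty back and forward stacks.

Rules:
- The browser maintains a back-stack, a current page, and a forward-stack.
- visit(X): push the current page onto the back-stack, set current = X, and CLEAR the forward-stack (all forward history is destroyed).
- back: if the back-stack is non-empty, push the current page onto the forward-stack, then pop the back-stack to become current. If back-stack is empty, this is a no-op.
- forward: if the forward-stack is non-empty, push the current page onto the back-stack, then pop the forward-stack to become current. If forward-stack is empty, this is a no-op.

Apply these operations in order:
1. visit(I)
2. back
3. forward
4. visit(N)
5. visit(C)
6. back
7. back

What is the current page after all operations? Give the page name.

After 1 (visit(I)): cur=I back=1 fwd=0
After 2 (back): cur=HOME back=0 fwd=1
After 3 (forward): cur=I back=1 fwd=0
After 4 (visit(N)): cur=N back=2 fwd=0
After 5 (visit(C)): cur=C back=3 fwd=0
After 6 (back): cur=N back=2 fwd=1
After 7 (back): cur=I back=1 fwd=2

Answer: I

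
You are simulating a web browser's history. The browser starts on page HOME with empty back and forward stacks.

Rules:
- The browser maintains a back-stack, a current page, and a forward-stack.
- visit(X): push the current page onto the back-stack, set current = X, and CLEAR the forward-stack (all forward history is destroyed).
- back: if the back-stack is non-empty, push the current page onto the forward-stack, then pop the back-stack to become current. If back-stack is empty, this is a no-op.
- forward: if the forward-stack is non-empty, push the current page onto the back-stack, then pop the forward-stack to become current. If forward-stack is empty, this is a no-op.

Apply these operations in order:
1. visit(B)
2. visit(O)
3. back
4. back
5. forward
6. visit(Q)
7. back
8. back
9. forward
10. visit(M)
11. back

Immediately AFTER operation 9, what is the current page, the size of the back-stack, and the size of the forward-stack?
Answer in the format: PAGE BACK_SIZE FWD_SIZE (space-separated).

After 1 (visit(B)): cur=B back=1 fwd=0
After 2 (visit(O)): cur=O back=2 fwd=0
After 3 (back): cur=B back=1 fwd=1
After 4 (back): cur=HOME back=0 fwd=2
After 5 (forward): cur=B back=1 fwd=1
After 6 (visit(Q)): cur=Q back=2 fwd=0
After 7 (back): cur=B back=1 fwd=1
After 8 (back): cur=HOME back=0 fwd=2
After 9 (forward): cur=B back=1 fwd=1

B 1 1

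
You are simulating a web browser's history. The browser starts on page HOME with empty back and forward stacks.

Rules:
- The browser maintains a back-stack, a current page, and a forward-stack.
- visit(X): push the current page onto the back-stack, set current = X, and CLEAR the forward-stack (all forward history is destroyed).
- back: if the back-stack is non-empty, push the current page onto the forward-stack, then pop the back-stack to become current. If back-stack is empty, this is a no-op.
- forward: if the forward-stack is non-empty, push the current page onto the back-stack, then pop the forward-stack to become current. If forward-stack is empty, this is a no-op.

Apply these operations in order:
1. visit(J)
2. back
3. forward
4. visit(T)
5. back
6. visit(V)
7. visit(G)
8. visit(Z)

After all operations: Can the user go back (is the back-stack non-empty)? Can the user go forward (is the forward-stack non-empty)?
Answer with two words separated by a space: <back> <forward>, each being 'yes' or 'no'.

After 1 (visit(J)): cur=J back=1 fwd=0
After 2 (back): cur=HOME back=0 fwd=1
After 3 (forward): cur=J back=1 fwd=0
After 4 (visit(T)): cur=T back=2 fwd=0
After 5 (back): cur=J back=1 fwd=1
After 6 (visit(V)): cur=V back=2 fwd=0
After 7 (visit(G)): cur=G back=3 fwd=0
After 8 (visit(Z)): cur=Z back=4 fwd=0

Answer: yes no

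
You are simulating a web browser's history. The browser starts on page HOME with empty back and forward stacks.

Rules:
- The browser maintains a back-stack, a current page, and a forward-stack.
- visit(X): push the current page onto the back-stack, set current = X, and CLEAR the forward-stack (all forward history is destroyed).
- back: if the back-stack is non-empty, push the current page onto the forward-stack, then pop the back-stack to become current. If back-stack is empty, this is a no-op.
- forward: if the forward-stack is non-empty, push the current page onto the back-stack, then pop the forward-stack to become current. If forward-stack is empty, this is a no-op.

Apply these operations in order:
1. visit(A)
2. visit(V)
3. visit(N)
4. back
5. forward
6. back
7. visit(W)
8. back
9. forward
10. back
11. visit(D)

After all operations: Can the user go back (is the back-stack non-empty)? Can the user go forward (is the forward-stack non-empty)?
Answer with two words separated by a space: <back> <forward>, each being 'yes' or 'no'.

After 1 (visit(A)): cur=A back=1 fwd=0
After 2 (visit(V)): cur=V back=2 fwd=0
After 3 (visit(N)): cur=N back=3 fwd=0
After 4 (back): cur=V back=2 fwd=1
After 5 (forward): cur=N back=3 fwd=0
After 6 (back): cur=V back=2 fwd=1
After 7 (visit(W)): cur=W back=3 fwd=0
After 8 (back): cur=V back=2 fwd=1
After 9 (forward): cur=W back=3 fwd=0
After 10 (back): cur=V back=2 fwd=1
After 11 (visit(D)): cur=D back=3 fwd=0

Answer: yes no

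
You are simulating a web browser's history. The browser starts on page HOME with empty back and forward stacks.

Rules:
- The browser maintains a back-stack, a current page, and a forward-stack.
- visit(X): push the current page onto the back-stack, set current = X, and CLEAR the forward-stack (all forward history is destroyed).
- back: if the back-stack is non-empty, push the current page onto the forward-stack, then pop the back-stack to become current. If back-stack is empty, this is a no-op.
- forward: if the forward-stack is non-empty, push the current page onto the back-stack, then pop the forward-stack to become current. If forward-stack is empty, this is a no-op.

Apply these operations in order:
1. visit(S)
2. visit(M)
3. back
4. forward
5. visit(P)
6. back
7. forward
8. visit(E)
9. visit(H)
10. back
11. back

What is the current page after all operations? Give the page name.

Answer: P

Derivation:
After 1 (visit(S)): cur=S back=1 fwd=0
After 2 (visit(M)): cur=M back=2 fwd=0
After 3 (back): cur=S back=1 fwd=1
After 4 (forward): cur=M back=2 fwd=0
After 5 (visit(P)): cur=P back=3 fwd=0
After 6 (back): cur=M back=2 fwd=1
After 7 (forward): cur=P back=3 fwd=0
After 8 (visit(E)): cur=E back=4 fwd=0
After 9 (visit(H)): cur=H back=5 fwd=0
After 10 (back): cur=E back=4 fwd=1
After 11 (back): cur=P back=3 fwd=2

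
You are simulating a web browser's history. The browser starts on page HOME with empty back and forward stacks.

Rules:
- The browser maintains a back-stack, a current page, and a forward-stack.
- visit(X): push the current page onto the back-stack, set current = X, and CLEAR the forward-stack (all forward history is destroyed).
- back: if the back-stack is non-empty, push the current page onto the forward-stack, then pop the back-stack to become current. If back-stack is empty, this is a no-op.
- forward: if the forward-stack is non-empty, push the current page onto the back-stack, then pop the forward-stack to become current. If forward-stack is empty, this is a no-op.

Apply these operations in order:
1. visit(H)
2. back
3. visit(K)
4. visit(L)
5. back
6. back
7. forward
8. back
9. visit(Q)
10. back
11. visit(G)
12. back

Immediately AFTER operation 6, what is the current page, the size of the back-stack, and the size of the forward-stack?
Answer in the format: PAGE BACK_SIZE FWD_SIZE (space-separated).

After 1 (visit(H)): cur=H back=1 fwd=0
After 2 (back): cur=HOME back=0 fwd=1
After 3 (visit(K)): cur=K back=1 fwd=0
After 4 (visit(L)): cur=L back=2 fwd=0
After 5 (back): cur=K back=1 fwd=1
After 6 (back): cur=HOME back=0 fwd=2

HOME 0 2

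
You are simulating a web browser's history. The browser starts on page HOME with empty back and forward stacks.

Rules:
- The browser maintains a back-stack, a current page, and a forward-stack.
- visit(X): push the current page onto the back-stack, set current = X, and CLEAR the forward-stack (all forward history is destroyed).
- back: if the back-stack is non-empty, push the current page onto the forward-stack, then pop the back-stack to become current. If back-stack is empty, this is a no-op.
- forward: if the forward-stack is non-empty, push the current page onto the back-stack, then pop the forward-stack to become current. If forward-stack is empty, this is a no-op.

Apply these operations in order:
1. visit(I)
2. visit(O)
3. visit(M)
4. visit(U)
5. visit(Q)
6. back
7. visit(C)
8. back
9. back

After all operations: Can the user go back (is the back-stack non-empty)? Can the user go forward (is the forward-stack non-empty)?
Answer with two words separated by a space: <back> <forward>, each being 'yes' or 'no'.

After 1 (visit(I)): cur=I back=1 fwd=0
After 2 (visit(O)): cur=O back=2 fwd=0
After 3 (visit(M)): cur=M back=3 fwd=0
After 4 (visit(U)): cur=U back=4 fwd=0
After 5 (visit(Q)): cur=Q back=5 fwd=0
After 6 (back): cur=U back=4 fwd=1
After 7 (visit(C)): cur=C back=5 fwd=0
After 8 (back): cur=U back=4 fwd=1
After 9 (back): cur=M back=3 fwd=2

Answer: yes yes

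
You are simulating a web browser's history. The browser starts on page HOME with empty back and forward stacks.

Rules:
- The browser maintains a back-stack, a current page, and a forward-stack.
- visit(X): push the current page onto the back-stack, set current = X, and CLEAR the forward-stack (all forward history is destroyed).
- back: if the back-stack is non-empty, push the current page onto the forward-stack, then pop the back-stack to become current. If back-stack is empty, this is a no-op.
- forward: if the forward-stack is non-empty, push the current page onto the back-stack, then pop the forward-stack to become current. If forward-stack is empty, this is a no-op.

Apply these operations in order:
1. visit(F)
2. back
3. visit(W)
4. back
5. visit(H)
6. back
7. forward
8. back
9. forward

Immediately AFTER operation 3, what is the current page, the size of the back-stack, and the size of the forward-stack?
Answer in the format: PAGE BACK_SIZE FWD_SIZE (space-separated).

After 1 (visit(F)): cur=F back=1 fwd=0
After 2 (back): cur=HOME back=0 fwd=1
After 3 (visit(W)): cur=W back=1 fwd=0

W 1 0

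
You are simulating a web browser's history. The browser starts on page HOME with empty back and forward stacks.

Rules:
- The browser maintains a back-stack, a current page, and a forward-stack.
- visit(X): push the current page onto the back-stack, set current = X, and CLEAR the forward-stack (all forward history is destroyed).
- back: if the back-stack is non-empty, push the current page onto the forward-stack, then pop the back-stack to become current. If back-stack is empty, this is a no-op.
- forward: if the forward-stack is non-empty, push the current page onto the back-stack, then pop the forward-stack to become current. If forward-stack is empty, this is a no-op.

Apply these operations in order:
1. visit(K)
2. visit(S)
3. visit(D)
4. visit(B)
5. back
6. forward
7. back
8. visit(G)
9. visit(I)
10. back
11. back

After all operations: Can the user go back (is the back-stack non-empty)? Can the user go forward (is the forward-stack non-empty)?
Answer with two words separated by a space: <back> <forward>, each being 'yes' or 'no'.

After 1 (visit(K)): cur=K back=1 fwd=0
After 2 (visit(S)): cur=S back=2 fwd=0
After 3 (visit(D)): cur=D back=3 fwd=0
After 4 (visit(B)): cur=B back=4 fwd=0
After 5 (back): cur=D back=3 fwd=1
After 6 (forward): cur=B back=4 fwd=0
After 7 (back): cur=D back=3 fwd=1
After 8 (visit(G)): cur=G back=4 fwd=0
After 9 (visit(I)): cur=I back=5 fwd=0
After 10 (back): cur=G back=4 fwd=1
After 11 (back): cur=D back=3 fwd=2

Answer: yes yes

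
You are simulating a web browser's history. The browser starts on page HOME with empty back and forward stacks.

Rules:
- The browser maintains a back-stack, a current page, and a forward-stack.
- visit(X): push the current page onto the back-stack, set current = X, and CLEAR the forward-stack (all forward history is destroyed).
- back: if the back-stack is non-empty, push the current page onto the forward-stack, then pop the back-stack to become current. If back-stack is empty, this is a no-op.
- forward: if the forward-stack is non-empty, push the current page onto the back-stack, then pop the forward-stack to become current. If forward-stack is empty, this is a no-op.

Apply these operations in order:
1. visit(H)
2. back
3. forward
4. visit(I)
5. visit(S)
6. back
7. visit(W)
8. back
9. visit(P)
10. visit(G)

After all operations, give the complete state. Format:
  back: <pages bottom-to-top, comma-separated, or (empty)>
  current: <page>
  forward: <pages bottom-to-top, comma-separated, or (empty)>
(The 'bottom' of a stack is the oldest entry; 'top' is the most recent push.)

Answer: back: HOME,H,I,P
current: G
forward: (empty)

Derivation:
After 1 (visit(H)): cur=H back=1 fwd=0
After 2 (back): cur=HOME back=0 fwd=1
After 3 (forward): cur=H back=1 fwd=0
After 4 (visit(I)): cur=I back=2 fwd=0
After 5 (visit(S)): cur=S back=3 fwd=0
After 6 (back): cur=I back=2 fwd=1
After 7 (visit(W)): cur=W back=3 fwd=0
After 8 (back): cur=I back=2 fwd=1
After 9 (visit(P)): cur=P back=3 fwd=0
After 10 (visit(G)): cur=G back=4 fwd=0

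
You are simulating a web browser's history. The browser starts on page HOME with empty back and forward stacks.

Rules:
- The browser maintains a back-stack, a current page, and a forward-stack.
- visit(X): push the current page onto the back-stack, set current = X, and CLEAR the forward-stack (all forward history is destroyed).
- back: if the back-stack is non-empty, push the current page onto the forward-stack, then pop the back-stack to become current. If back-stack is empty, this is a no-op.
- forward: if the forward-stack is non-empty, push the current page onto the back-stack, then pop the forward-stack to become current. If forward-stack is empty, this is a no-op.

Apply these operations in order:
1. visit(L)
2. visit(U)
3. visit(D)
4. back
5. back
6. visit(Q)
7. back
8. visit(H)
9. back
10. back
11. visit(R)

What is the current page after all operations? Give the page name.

Answer: R

Derivation:
After 1 (visit(L)): cur=L back=1 fwd=0
After 2 (visit(U)): cur=U back=2 fwd=0
After 3 (visit(D)): cur=D back=3 fwd=0
After 4 (back): cur=U back=2 fwd=1
After 5 (back): cur=L back=1 fwd=2
After 6 (visit(Q)): cur=Q back=2 fwd=0
After 7 (back): cur=L back=1 fwd=1
After 8 (visit(H)): cur=H back=2 fwd=0
After 9 (back): cur=L back=1 fwd=1
After 10 (back): cur=HOME back=0 fwd=2
After 11 (visit(R)): cur=R back=1 fwd=0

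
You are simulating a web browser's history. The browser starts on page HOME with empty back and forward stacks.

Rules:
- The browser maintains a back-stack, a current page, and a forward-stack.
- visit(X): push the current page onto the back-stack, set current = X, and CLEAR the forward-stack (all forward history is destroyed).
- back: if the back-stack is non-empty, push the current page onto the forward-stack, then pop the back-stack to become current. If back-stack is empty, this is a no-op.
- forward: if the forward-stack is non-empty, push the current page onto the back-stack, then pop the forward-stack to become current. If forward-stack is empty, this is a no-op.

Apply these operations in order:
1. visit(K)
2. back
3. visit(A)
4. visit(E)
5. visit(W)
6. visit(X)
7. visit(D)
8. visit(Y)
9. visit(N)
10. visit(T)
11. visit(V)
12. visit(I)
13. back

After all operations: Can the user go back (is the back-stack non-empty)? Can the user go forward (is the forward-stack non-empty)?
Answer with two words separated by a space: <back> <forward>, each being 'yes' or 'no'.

Answer: yes yes

Derivation:
After 1 (visit(K)): cur=K back=1 fwd=0
After 2 (back): cur=HOME back=0 fwd=1
After 3 (visit(A)): cur=A back=1 fwd=0
After 4 (visit(E)): cur=E back=2 fwd=0
After 5 (visit(W)): cur=W back=3 fwd=0
After 6 (visit(X)): cur=X back=4 fwd=0
After 7 (visit(D)): cur=D back=5 fwd=0
After 8 (visit(Y)): cur=Y back=6 fwd=0
After 9 (visit(N)): cur=N back=7 fwd=0
After 10 (visit(T)): cur=T back=8 fwd=0
After 11 (visit(V)): cur=V back=9 fwd=0
After 12 (visit(I)): cur=I back=10 fwd=0
After 13 (back): cur=V back=9 fwd=1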